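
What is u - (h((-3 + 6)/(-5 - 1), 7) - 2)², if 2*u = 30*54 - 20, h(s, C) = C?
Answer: 775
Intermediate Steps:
u = 800 (u = (30*54 - 20)/2 = (1620 - 20)/2 = (½)*1600 = 800)
u - (h((-3 + 6)/(-5 - 1), 7) - 2)² = 800 - (7 - 2)² = 800 - 1*5² = 800 - 1*25 = 800 - 25 = 775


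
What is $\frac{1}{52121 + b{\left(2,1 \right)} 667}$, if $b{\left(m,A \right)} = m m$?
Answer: $\frac{1}{54789} \approx 1.8252 \cdot 10^{-5}$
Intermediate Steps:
$b{\left(m,A \right)} = m^{2}$
$\frac{1}{52121 + b{\left(2,1 \right)} 667} = \frac{1}{52121 + 2^{2} \cdot 667} = \frac{1}{52121 + 4 \cdot 667} = \frac{1}{52121 + 2668} = \frac{1}{54789}$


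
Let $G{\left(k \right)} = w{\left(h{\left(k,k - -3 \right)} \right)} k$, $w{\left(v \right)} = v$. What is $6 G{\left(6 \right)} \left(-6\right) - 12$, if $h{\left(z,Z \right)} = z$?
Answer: $-1308$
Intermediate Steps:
$G{\left(k \right)} = k^{2}$ ($G{\left(k \right)} = k k = k^{2}$)
$6 G{\left(6 \right)} \left(-6\right) - 12 = 6 \cdot 6^{2} \left(-6\right) - 12 = 6 \cdot 36 \left(-6\right) - 12 = 216 \left(-6\right) - 12 = -1296 - 12 = -1308$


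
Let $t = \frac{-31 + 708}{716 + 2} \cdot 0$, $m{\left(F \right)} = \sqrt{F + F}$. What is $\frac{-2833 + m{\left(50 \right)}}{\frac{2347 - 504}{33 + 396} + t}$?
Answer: $- \frac{1211067}{1843} \approx -657.12$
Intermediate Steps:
$m{\left(F \right)} = \sqrt{2} \sqrt{F}$ ($m{\left(F \right)} = \sqrt{2 F} = \sqrt{2} \sqrt{F}$)
$t = 0$ ($t = \frac{677}{718} \cdot 0 = 0$)
$\frac{-2833 + m{\left(50 \right)}}{\frac{2347 - 504}{33 + 396} + t} = \frac{-2833 + \sqrt{2} \sqrt{50}}{\frac{2347 - 504}{33 + 396} + 0} = \frac{-2833 + \sqrt{2} \cdot 5 \sqrt{2}}{\frac{1843}{429} + 0} = \frac{-2833 + 10}{1843 \cdot \frac{1}{429} + 0} = - \frac{2823}{\frac{1843}{429} + 0} = - \frac{2823}{\frac{1843}{429}} = \left(-2823\right) \frac{429}{1843} = - \frac{1211067}{1843}$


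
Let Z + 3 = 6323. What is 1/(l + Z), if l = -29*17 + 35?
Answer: 1/5862 ≈ 0.00017059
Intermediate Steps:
Z = 6320 (Z = -3 + 6323 = 6320)
l = -458 (l = -493 + 35 = -458)
1/(l + Z) = 1/(-458 + 6320) = 1/5862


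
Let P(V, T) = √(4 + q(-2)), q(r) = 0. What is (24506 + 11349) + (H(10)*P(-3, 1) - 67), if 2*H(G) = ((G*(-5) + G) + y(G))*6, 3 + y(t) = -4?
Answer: 35506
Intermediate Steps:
y(t) = -7 (y(t) = -3 - 4 = -7)
P(V, T) = 2 (P(V, T) = √(4 + 0) = √4 = 2)
H(G) = -21 - 12*G (H(G) = (((G*(-5) + G) - 7)*6)/2 = (((-5*G + G) - 7)*6)/2 = ((-4*G - 7)*6)/2 = ((-7 - 4*G)*6)/2 = (-42 - 24*G)/2 = -21 - 12*G)
(24506 + 11349) + (H(10)*P(-3, 1) - 67) = (24506 + 11349) + ((-21 - 12*10)*2 - 67) = 35855 + ((-21 - 120)*2 - 67) = 35855 + (-141*2 - 67) = 35855 + (-282 - 67) = 35855 - 349 = 35506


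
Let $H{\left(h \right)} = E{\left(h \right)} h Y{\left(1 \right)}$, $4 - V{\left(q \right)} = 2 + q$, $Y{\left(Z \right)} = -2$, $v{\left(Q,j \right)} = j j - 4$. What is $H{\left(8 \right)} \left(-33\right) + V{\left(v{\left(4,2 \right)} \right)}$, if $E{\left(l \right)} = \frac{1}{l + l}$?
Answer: $35$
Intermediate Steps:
$E{\left(l \right)} = \frac{1}{2 l}$
$v{\left(Q,j \right)} = -4 + j^{2}$ ($v{\left(Q,j \right)} = j^{2} - 4 = -4 + j^{2}$)
$V{\left(q \right)} = 2 - q$ ($V{\left(q \right)} = 4 - \left(2 + q\right) = 2 - q$)
$H{\left(h \right)} = -1$ ($H{\left(h \right)} = \frac{1}{2 h} h \left(-2\right) = \frac{1}{2} \left(-2\right) = -1$)
$H{\left(8 \right)} \left(-33\right) + V{\left(v{\left(4,2 \right)} \right)} = \left(-1\right) \left(-33\right) + \left(2 - \left(-4 + 2^{2}\right)\right) = 33 + \left(2 - \left(-4 + 4\right)\right) = 33 + \left(2 - 0\right) = 33 + \left(2 + 0\right) = 33 + 2 = 35$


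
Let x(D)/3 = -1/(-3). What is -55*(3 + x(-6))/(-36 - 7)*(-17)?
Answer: -3740/43 ≈ -86.977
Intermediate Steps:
x(D) = 1 (x(D) = 3*(-1/(-3)) = 3*(-1*(-⅓)) = 3*(⅓) = 1)
-55*(3 + x(-6))/(-36 - 7)*(-17) = -55*(3 + 1)/(-36 - 7)*(-17) = -220/(-43)*(-17) = -220*(-1)/43*(-17) = -55*(-4/43)*(-17) = (220/43)*(-17) = -3740/43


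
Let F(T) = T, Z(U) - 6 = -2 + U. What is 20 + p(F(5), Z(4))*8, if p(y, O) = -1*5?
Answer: -20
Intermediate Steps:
Z(U) = 4 + U (Z(U) = 6 + (-2 + U) = 4 + U)
p(y, O) = -5
20 + p(F(5), Z(4))*8 = 20 - 5*8 = 20 - 40 = -20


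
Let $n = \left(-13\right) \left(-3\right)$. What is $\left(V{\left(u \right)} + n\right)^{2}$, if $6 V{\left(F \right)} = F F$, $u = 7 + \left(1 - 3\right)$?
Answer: $\frac{67081}{36} \approx 1863.4$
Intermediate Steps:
$n = 39$
$u = 5$ ($u = 7 - 2 = 5$)
$V{\left(F \right)} = \frac{F^{2}}{6}$ ($V{\left(F \right)} = \frac{F F}{6} = \frac{F^{2}}{6}$)
$\left(V{\left(u \right)} + n\right)^{2} = \left(\frac{5^{2}}{6} + 39\right)^{2} = \left(\frac{1}{6} \cdot 25 + 39\right)^{2} = \left(\frac{25}{6} + 39\right)^{2} = \left(\frac{259}{6}\right)^{2} = \frac{67081}{36}$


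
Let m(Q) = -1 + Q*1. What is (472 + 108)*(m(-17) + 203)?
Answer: 107300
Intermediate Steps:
m(Q) = -1 + Q
(472 + 108)*(m(-17) + 203) = (472 + 108)*((-1 - 17) + 203) = 580*(-18 + 203) = 580*185 = 107300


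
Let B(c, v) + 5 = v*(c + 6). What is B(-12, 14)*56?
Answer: -4984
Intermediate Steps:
B(c, v) = -5 + v*(6 + c) (B(c, v) = -5 + v*(c + 6) = -5 + v*(6 + c))
B(-12, 14)*56 = (-5 + 6*14 - 12*14)*56 = (-5 + 84 - 168)*56 = -89*56 = -4984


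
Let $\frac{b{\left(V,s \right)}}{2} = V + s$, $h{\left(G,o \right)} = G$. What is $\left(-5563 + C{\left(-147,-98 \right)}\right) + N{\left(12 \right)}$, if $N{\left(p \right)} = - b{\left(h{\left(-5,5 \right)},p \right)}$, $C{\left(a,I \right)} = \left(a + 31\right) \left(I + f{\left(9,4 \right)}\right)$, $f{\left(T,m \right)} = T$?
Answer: $4747$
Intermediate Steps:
$b{\left(V,s \right)} = 2 V + 2 s$ ($b{\left(V,s \right)} = 2 \left(V + s\right) = 2 V + 2 s$)
$C{\left(a,I \right)} = \left(9 + I\right) \left(31 + a\right)$ ($C{\left(a,I \right)} = \left(a + 31\right) \left(I + 9\right) = \left(31 + a\right) \left(9 + I\right) = \left(9 + I\right) \left(31 + a\right)$)
$N{\left(p \right)} = 10 - 2 p$ ($N{\left(p \right)} = - (2 \left(-5\right) + 2 p) = - (-10 + 2 p) = 10 - 2 p$)
$\left(-5563 + C{\left(-147,-98 \right)}\right) + N{\left(12 \right)} = \left(-5563 + \left(279 + 9 \left(-147\right) + 31 \left(-98\right) - -14406\right)\right) + \left(10 - 24\right) = \left(-5563 + \left(279 - 1323 - 3038 + 14406\right)\right) + \left(10 - 24\right) = \left(-5563 + 10324\right) - 14 = 4761 - 14 = 4747$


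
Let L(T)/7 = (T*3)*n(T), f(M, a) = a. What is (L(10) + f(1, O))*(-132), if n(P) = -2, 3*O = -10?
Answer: 55880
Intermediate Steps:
O = -10/3 (O = (1/3)*(-10) = -10/3 ≈ -3.3333)
L(T) = -42*T (L(T) = 7*((T*3)*(-2)) = 7*((3*T)*(-2)) = 7*(-6*T) = -42*T)
(L(10) + f(1, O))*(-132) = (-42*10 - 10/3)*(-132) = (-420 - 10/3)*(-132) = -1270/3*(-132) = 55880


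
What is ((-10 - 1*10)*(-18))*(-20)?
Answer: -7200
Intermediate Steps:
((-10 - 1*10)*(-18))*(-20) = ((-10 - 10)*(-18))*(-20) = -20*(-18)*(-20) = 360*(-20) = -7200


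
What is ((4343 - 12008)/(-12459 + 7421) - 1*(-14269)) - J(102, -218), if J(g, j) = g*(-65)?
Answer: 105296827/5038 ≈ 20901.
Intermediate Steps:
J(g, j) = -65*g
((4343 - 12008)/(-12459 + 7421) - 1*(-14269)) - J(102, -218) = ((4343 - 12008)/(-12459 + 7421) - 1*(-14269)) - (-65)*102 = (-7665/(-5038) + 14269) - 1*(-6630) = (-7665*(-1/5038) + 14269) + 6630 = (7665/5038 + 14269) + 6630 = 71894887/5038 + 6630 = 105296827/5038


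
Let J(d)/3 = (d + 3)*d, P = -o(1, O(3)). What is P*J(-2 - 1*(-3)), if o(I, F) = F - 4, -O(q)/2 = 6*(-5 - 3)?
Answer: -1104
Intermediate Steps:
O(q) = 96 (O(q) = -12*(-5 - 3) = -12*(-8) = -2*(-48) = 96)
o(I, F) = -4 + F
P = -92 (P = -(-4 + 96) = -1*92 = -92)
J(d) = 3*d*(3 + d) (J(d) = 3*((d + 3)*d) = 3*((3 + d)*d) = 3*(d*(3 + d)) = 3*d*(3 + d))
P*J(-2 - 1*(-3)) = -276*(-2 - 1*(-3))*(3 + (-2 - 1*(-3))) = -276*(-2 + 3)*(3 + (-2 + 3)) = -276*(3 + 1) = -276*4 = -92*12 = -1104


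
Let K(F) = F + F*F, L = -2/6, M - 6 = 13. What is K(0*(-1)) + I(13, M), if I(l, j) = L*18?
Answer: -6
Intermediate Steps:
M = 19 (M = 6 + 13 = 19)
L = -⅓ (L = -2*⅙ = -⅓ ≈ -0.33333)
I(l, j) = -6 (I(l, j) = -⅓*18 = -6)
K(F) = F + F²
K(0*(-1)) + I(13, M) = (0*(-1))*(1 + 0*(-1)) - 6 = 0*(1 + 0) - 6 = 0*1 - 6 = 0 - 6 = -6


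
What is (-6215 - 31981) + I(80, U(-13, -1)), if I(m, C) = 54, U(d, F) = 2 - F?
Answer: -38142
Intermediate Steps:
(-6215 - 31981) + I(80, U(-13, -1)) = (-6215 - 31981) + 54 = -38196 + 54 = -38142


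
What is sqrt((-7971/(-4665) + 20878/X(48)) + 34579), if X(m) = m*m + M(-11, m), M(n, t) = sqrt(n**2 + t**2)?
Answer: sqrt(192704093251390 + 418085090550*sqrt(97))/(1555*sqrt(2304 + 5*sqrt(97))) ≈ 185.98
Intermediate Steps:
X(m) = m**2 + sqrt(121 + m**2) (X(m) = m*m + sqrt((-11)**2 + m**2) = m**2 + sqrt(121 + m**2))
sqrt((-7971/(-4665) + 20878/X(48)) + 34579) = sqrt((-7971/(-4665) + 20878/(48**2 + sqrt(121 + 48**2))) + 34579) = sqrt((-7971*(-1/4665) + 20878/(2304 + sqrt(121 + 2304))) + 34579) = sqrt((2657/1555 + 20878/(2304 + sqrt(2425))) + 34579) = sqrt((2657/1555 + 20878/(2304 + 5*sqrt(97))) + 34579) = sqrt(53773002/1555 + 20878/(2304 + 5*sqrt(97)))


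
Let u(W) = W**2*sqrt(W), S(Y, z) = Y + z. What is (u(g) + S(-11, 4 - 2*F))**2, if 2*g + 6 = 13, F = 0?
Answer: 18375/32 - 343*sqrt(14)/4 ≈ 253.37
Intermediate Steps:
g = 7/2 (g = -3 + (1/2)*13 = -3 + 13/2 = 7/2 ≈ 3.5000)
u(W) = W**(5/2)
(u(g) + S(-11, 4 - 2*F))**2 = ((7/2)**(5/2) + (-11 + (4 - 2*0)))**2 = (49*sqrt(14)/8 + (-11 + (4 + 0)))**2 = (49*sqrt(14)/8 + (-11 + 4))**2 = (49*sqrt(14)/8 - 7)**2 = (-7 + 49*sqrt(14)/8)**2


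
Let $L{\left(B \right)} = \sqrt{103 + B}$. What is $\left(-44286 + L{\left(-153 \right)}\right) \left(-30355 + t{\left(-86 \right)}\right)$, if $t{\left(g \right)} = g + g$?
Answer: $1351918722 - 152635 i \sqrt{2} \approx 1.3519 \cdot 10^{9} - 2.1586 \cdot 10^{5} i$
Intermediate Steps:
$t{\left(g \right)} = 2 g$
$\left(-44286 + L{\left(-153 \right)}\right) \left(-30355 + t{\left(-86 \right)}\right) = \left(-44286 + \sqrt{103 - 153}\right) \left(-30355 + 2 \left(-86\right)\right) = \left(-44286 + \sqrt{-50}\right) \left(-30355 - 172\right) = \left(-44286 + 5 i \sqrt{2}\right) \left(-30527\right) = 1351918722 - 152635 i \sqrt{2}$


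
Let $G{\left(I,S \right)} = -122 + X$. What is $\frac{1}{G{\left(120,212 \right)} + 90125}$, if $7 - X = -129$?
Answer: $\frac{1}{90139} \approx 1.1094 \cdot 10^{-5}$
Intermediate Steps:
$X = 136$ ($X = 7 - -129 = 7 + 129 = 136$)
$G{\left(I,S \right)} = 14$ ($G{\left(I,S \right)} = -122 + 136 = 14$)
$\frac{1}{G{\left(120,212 \right)} + 90125} = \frac{1}{14 + 90125} = \frac{1}{90139}$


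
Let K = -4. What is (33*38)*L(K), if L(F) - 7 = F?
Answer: 3762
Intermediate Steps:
L(F) = 7 + F
(33*38)*L(K) = (33*38)*(7 - 4) = 1254*3 = 3762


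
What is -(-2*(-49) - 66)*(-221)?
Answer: 7072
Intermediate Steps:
-(-2*(-49) - 66)*(-221) = -(98 - 66)*(-221) = -32*(-221) = -1*(-7072) = 7072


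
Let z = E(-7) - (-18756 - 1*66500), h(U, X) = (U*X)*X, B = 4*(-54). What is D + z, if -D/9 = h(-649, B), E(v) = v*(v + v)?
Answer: 272603050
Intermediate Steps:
E(v) = 2*v² (E(v) = v*(2*v) = 2*v²)
B = -216
h(U, X) = U*X²
z = 85354 (z = 2*(-7)² - (-18756 - 1*66500) = 2*49 - (-18756 - 66500) = 98 - 1*(-85256) = 98 + 85256 = 85354)
D = 272517696 (D = -(-5841)*(-216)² = -(-5841)*46656 = -9*(-30279744) = 272517696)
D + z = 272517696 + 85354 = 272603050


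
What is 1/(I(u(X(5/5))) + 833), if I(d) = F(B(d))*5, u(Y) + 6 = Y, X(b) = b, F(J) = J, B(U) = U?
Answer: 1/808 ≈ 0.0012376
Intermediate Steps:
u(Y) = -6 + Y
I(d) = 5*d (I(d) = d*5 = 5*d)
1/(I(u(X(5/5))) + 833) = 1/(5*(-6 + 5/5) + 833) = 1/(5*(-6 + 5*(1/5)) + 833) = 1/(5*(-6 + 1) + 833) = 1/(5*(-5) + 833) = 1/(-25 + 833) = 1/808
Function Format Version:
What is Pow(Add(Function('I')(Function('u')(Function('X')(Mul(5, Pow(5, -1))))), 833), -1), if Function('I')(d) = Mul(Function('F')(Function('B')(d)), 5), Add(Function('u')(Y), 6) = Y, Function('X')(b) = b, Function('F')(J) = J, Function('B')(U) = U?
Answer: Rational(1, 808) ≈ 0.0012376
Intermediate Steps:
Function('u')(Y) = Add(-6, Y)
Function('I')(d) = Mul(5, d) (Function('I')(d) = Mul(d, 5) = Mul(5, d))
Pow(Add(Function('I')(Function('u')(Function('X')(Mul(5, Pow(5, -1))))), 833), -1) = Pow(Add(Mul(5, Add(-6, Mul(5, Pow(5, -1)))), 833), -1) = Pow(Add(Mul(5, Add(-6, Mul(5, Rational(1, 5)))), 833), -1) = Pow(Add(Mul(5, Add(-6, 1)), 833), -1) = Pow(Add(Mul(5, -5), 833), -1) = Pow(Add(-25, 833), -1) = Pow(808, -1) = Rational(1, 808)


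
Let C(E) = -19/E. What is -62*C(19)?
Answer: 62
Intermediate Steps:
-62*C(19) = -(-1178)/19 = -62*(-1) = 62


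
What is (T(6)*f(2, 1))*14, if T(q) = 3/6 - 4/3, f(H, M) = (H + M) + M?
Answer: -140/3 ≈ -46.667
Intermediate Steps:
f(H, M) = H + 2*M
T(q) = -⅚ (T(q) = 3*(⅙) - 4*⅓ = ½ - 4/3 = -⅚)
(T(6)*f(2, 1))*14 = -5*(2 + 2*1)/6*14 = -5*(2 + 2)/6*14 = -⅚*4*14 = -10/3*14 = -140/3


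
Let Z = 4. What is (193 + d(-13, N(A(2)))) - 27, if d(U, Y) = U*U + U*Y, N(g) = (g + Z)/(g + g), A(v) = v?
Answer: 631/2 ≈ 315.50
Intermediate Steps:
N(g) = (4 + g)/(2*g) (N(g) = (g + 4)/(g + g) = (4 + g)/((2*g)) = (4 + g)*(1/(2*g)) = (4 + g)/(2*g))
d(U, Y) = U² + U*Y
(193 + d(-13, N(A(2)))) - 27 = (193 - 13*(-13 + (½)*(4 + 2)/2)) - 27 = (193 - 13*(-13 + (½)*(½)*6)) - 27 = (193 - 13*(-13 + 3/2)) - 27 = (193 - 13*(-23/2)) - 27 = (193 + 299/2) - 27 = 685/2 - 27 = 631/2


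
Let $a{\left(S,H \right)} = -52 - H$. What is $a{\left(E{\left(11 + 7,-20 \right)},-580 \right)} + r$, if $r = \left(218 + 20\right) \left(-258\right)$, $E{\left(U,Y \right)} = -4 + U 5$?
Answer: $-60876$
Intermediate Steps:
$E{\left(U,Y \right)} = -4 + 5 U$
$r = -61404$ ($r = 238 \left(-258\right) = -61404$)
$a{\left(E{\left(11 + 7,-20 \right)},-580 \right)} + r = \left(-52 - -580\right) - 61404 = \left(-52 + 580\right) - 61404 = 528 - 61404 = -60876$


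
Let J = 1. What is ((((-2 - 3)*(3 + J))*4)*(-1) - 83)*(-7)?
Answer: 21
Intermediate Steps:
((((-2 - 3)*(3 + J))*4)*(-1) - 83)*(-7) = ((((-2 - 3)*(3 + 1))*4)*(-1) - 83)*(-7) = ((-5*4*4)*(-1) - 83)*(-7) = (-20*4*(-1) - 83)*(-7) = (-80*(-1) - 83)*(-7) = (80 - 83)*(-7) = -3*(-7) = 21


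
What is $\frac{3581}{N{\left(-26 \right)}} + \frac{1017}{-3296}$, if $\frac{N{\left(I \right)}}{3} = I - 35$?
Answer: $- \frac{11989087}{603168} \approx -19.877$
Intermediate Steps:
$N{\left(I \right)} = -105 + 3 I$ ($N{\left(I \right)} = 3 \left(I - 35\right) = 3 \left(-35 + I\right) = -105 + 3 I$)
$\frac{3581}{N{\left(-26 \right)}} + \frac{1017}{-3296} = \frac{3581}{-105 + 3 \left(-26\right)} + \frac{1017}{-3296} = \frac{3581}{-105 - 78} + 1017 \left(- \frac{1}{3296}\right) = \frac{3581}{-183} - \frac{1017}{3296} = 3581 \left(- \frac{1}{183}\right) - \frac{1017}{3296} = - \frac{3581}{183} - \frac{1017}{3296} = - \frac{11989087}{603168}$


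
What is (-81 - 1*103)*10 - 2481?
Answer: -4321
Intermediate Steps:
(-81 - 1*103)*10 - 2481 = (-81 - 103)*10 - 2481 = -184*10 - 2481 = -1840 - 2481 = -4321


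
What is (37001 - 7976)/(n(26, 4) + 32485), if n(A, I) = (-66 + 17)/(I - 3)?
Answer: 3225/3604 ≈ 0.89484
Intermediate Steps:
n(A, I) = -49/(-3 + I)
(37001 - 7976)/(n(26, 4) + 32485) = (37001 - 7976)/(-49/(-3 + 4) + 32485) = 29025/(-49/1 + 32485) = 29025/(-49*1 + 32485) = 29025/(-49 + 32485) = 29025/32436 = 29025*(1/32436) = 3225/3604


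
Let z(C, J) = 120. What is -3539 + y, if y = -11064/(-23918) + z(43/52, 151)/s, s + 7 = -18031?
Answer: -381661068551/107858221 ≈ -3538.5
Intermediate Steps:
s = -18038 (s = -7 - 18031 = -18038)
y = 49175568/107858221 (y = -11064/(-23918) + 120/(-18038) = -11064*(-1/23918) + 120*(-1/18038) = 5532/11959 - 60/9019 = 49175568/107858221 ≈ 0.45593)
-3539 + y = -3539 + 49175568/107858221 = -381661068551/107858221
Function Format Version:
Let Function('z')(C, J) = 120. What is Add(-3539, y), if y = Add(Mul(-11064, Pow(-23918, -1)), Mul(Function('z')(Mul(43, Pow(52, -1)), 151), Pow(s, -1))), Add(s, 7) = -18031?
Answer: Rational(-381661068551, 107858221) ≈ -3538.5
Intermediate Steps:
s = -18038 (s = Add(-7, -18031) = -18038)
y = Rational(49175568, 107858221) (y = Add(Mul(-11064, Pow(-23918, -1)), Mul(120, Pow(-18038, -1))) = Add(Mul(-11064, Rational(-1, 23918)), Mul(120, Rational(-1, 18038))) = Add(Rational(5532, 11959), Rational(-60, 9019)) = Rational(49175568, 107858221) ≈ 0.45593)
Add(-3539, y) = Add(-3539, Rational(49175568, 107858221)) = Rational(-381661068551, 107858221)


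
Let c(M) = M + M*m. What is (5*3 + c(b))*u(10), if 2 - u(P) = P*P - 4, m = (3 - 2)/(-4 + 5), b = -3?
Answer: -846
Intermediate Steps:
m = 1 (m = 1/1 = 1*1 = 1)
c(M) = 2*M (c(M) = M + M*1 = M + M = 2*M)
u(P) = 6 - P**2 (u(P) = 2 - (P*P - 4) = 2 - (P**2 - 4) = 2 - (-4 + P**2) = 2 + (4 - P**2) = 6 - P**2)
(5*3 + c(b))*u(10) = (5*3 + 2*(-3))*(6 - 1*10**2) = (15 - 6)*(6 - 1*100) = 9*(6 - 100) = 9*(-94) = -846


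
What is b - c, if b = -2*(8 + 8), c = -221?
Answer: 189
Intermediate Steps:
b = -32 (b = -2*16 = -32)
b - c = -32 - 1*(-221) = -32 + 221 = 189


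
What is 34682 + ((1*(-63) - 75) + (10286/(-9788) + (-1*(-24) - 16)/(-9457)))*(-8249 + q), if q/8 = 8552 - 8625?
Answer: 58451440431887/46282558 ≈ 1.2629e+6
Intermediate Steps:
q = -584 (q = 8*(8552 - 8625) = 8*(-73) = -584)
34682 + ((1*(-63) - 75) + (10286/(-9788) + (-1*(-24) - 16)/(-9457)))*(-8249 + q) = 34682 + ((1*(-63) - 75) + (10286/(-9788) + (-1*(-24) - 16)/(-9457)))*(-8249 - 584) = 34682 + ((-63 - 75) + (10286*(-1/9788) + (24 - 16)*(-1/9457)))*(-8833) = 34682 + (-138 + (-5143/4894 + 8*(-1/9457)))*(-8833) = 34682 + (-138 + (-5143/4894 - 8/9457))*(-8833) = 34682 + (-138 - 48676503/46282558)*(-8833) = 34682 - 6435669507/46282558*(-8833) = 34682 + 56846268755331/46282558 = 58451440431887/46282558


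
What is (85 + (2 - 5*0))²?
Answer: 7569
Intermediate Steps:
(85 + (2 - 5*0))² = (85 + (2 + 0))² = (85 + 2)² = 87² = 7569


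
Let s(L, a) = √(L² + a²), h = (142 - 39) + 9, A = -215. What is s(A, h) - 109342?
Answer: -109342 + √58769 ≈ -1.0910e+5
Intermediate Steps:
h = 112 (h = 103 + 9 = 112)
s(A, h) - 109342 = √((-215)² + 112²) - 109342 = √(46225 + 12544) - 109342 = √58769 - 109342 = -109342 + √58769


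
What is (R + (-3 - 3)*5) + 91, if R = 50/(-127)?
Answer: 7697/127 ≈ 60.606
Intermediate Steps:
R = -50/127 (R = 50*(-1/127) = -50/127 ≈ -0.39370)
(R + (-3 - 3)*5) + 91 = (-50/127 + (-3 - 3)*5) + 91 = (-50/127 - 6*5) + 91 = (-50/127 - 30) + 91 = -3860/127 + 91 = 7697/127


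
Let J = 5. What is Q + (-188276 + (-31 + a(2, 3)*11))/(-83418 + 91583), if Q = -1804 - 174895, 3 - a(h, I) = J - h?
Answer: -1442935642/8165 ≈ -1.7672e+5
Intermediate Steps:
a(h, I) = -2 + h (a(h, I) = 3 - (5 - h) = 3 + (-5 + h) = -2 + h)
Q = -176699
Q + (-188276 + (-31 + a(2, 3)*11))/(-83418 + 91583) = -176699 + (-188276 + (-31 + (-2 + 2)*11))/(-83418 + 91583) = -176699 + (-188276 + (-31 + 0*11))/8165 = -176699 + (-188276 + (-31 + 0))*(1/8165) = -176699 + (-188276 - 31)*(1/8165) = -176699 - 188307*1/8165 = -176699 - 188307/8165 = -1442935642/8165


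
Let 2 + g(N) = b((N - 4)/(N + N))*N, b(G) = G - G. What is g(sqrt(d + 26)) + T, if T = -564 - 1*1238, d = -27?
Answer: -1804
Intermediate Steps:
b(G) = 0
T = -1802 (T = -564 - 1238 = -1802)
g(N) = -2 (g(N) = -2 + 0*N = -2 + 0 = -2)
g(sqrt(d + 26)) + T = -2 - 1802 = -1804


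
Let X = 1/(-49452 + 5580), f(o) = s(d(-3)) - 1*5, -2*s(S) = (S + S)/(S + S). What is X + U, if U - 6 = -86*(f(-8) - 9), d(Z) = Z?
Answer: 54971615/43872 ≈ 1253.0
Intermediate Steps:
s(S) = -½ (s(S) = -(S + S)/(2*(S + S)) = -2*S/(2*(2*S)) = -2*S*1/(2*S)/2 = -½*1 = -½)
f(o) = -11/2 (f(o) = -½ - 1*5 = -½ - 5 = -11/2)
X = -1/43872 (X = 1/(-43872) = -1/43872 ≈ -2.2794e-5)
U = 1253 (U = 6 - 86*(-11/2 - 9) = 6 - 86*(-29/2) = 6 + 1247 = 1253)
X + U = -1/43872 + 1253 = 54971615/43872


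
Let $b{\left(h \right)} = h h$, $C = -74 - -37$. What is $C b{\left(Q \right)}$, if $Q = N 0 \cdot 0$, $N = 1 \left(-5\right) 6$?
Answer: $0$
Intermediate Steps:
$N = -30$ ($N = \left(-5\right) 6 = -30$)
$Q = 0$ ($Q = \left(-30\right) 0 \cdot 0 = 0 \cdot 0 = 0$)
$C = -37$ ($C = -74 + 37 = -37$)
$b{\left(h \right)} = h^{2}$
$C b{\left(Q \right)} = - 37 \cdot 0^{2} = \left(-37\right) 0 = 0$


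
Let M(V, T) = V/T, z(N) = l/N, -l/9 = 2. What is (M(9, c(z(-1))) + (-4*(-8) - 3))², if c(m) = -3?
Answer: 676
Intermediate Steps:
l = -18 (l = -9*2 = -18)
z(N) = -18/N
(M(9, c(z(-1))) + (-4*(-8) - 3))² = (9/(-3) + (-4*(-8) - 3))² = (9*(-⅓) + (32 - 3))² = (-3 + 29)² = 26² = 676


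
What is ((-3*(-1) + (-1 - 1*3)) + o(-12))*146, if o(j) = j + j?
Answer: -3650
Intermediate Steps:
o(j) = 2*j
((-3*(-1) + (-1 - 1*3)) + o(-12))*146 = ((-3*(-1) + (-1 - 1*3)) + 2*(-12))*146 = ((3 + (-1 - 3)) - 24)*146 = ((3 - 4) - 24)*146 = (-1 - 24)*146 = -25*146 = -3650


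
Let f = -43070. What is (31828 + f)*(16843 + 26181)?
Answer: -483675808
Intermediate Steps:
(31828 + f)*(16843 + 26181) = (31828 - 43070)*(16843 + 26181) = -11242*43024 = -483675808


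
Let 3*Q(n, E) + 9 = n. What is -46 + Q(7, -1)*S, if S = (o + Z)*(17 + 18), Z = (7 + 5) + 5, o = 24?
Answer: -3008/3 ≈ -1002.7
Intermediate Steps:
Q(n, E) = -3 + n/3
Z = 17 (Z = 12 + 5 = 17)
S = 1435 (S = (24 + 17)*(17 + 18) = 41*35 = 1435)
-46 + Q(7, -1)*S = -46 + (-3 + (1/3)*7)*1435 = -46 + (-3 + 7/3)*1435 = -46 - 2/3*1435 = -46 - 2870/3 = -3008/3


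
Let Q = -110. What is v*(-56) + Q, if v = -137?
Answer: 7562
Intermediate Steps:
v*(-56) + Q = -137*(-56) - 110 = 7672 - 110 = 7562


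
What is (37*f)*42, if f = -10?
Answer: -15540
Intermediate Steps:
(37*f)*42 = (37*(-10))*42 = -370*42 = -15540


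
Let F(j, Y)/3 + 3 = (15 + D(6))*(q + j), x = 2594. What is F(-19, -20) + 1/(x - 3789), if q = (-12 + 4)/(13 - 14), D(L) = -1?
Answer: -562846/1195 ≈ -471.00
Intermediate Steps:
q = 8 (q = -8/(-1) = -8*(-1) = 8)
F(j, Y) = 327 + 42*j (F(j, Y) = -9 + 3*((15 - 1)*(8 + j)) = -9 + 3*(14*(8 + j)) = -9 + 3*(112 + 14*j) = -9 + (336 + 42*j) = 327 + 42*j)
F(-19, -20) + 1/(x - 3789) = (327 + 42*(-19)) + 1/(2594 - 3789) = (327 - 798) + 1/(-1195) = -471 - 1/1195 = -562846/1195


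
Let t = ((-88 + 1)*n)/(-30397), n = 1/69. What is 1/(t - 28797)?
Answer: -699131/20132875378 ≈ -3.4726e-5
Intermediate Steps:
n = 1/69 ≈ 0.014493
t = 29/699131 (t = ((-88 + 1)*(1/69))/(-30397) = -87*1/69*(-1/30397) = -29/23*(-1/30397) = 29/699131 ≈ 4.1480e-5)
1/(t - 28797) = 1/(29/699131 - 28797) = 1/(-20132875378/699131) = -699131/20132875378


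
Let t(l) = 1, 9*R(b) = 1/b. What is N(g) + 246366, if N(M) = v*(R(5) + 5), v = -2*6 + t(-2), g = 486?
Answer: 11083984/45 ≈ 2.4631e+5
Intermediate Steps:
R(b) = 1/(9*b)
v = -11 (v = -2*6 + 1 = -12 + 1 = -11)
N(M) = -2486/45 (N(M) = -11*((⅑)/5 + 5) = -11*((⅑)*(⅕) + 5) = -11*(1/45 + 5) = -11*226/45 = -2486/45)
N(g) + 246366 = -2486/45 + 246366 = 11083984/45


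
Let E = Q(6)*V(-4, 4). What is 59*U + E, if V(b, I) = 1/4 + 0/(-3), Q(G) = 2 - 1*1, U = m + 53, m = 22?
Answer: 17701/4 ≈ 4425.3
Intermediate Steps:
U = 75 (U = 22 + 53 = 75)
Q(G) = 1 (Q(G) = 2 - 1 = 1)
V(b, I) = ¼ (V(b, I) = 1*(¼) + 0*(-⅓) = ¼ + 0 = ¼)
E = ¼ (E = 1*(¼) = ¼ ≈ 0.25000)
59*U + E = 59*75 + ¼ = 4425 + ¼ = 17701/4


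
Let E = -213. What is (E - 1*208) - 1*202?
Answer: -623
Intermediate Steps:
(E - 1*208) - 1*202 = (-213 - 1*208) - 1*202 = (-213 - 208) - 202 = -421 - 202 = -623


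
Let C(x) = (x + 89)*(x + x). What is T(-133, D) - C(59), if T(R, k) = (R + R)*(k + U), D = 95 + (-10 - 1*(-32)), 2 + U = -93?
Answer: -23316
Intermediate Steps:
C(x) = 2*x*(89 + x) (C(x) = (89 + x)*(2*x) = 2*x*(89 + x))
U = -95 (U = -2 - 93 = -95)
D = 117 (D = 95 + (-10 + 32) = 95 + 22 = 117)
T(R, k) = 2*R*(-95 + k) (T(R, k) = (R + R)*(k - 95) = (2*R)*(-95 + k) = 2*R*(-95 + k))
T(-133, D) - C(59) = 2*(-133)*(-95 + 117) - 2*59*(89 + 59) = 2*(-133)*22 - 2*59*148 = -5852 - 1*17464 = -5852 - 17464 = -23316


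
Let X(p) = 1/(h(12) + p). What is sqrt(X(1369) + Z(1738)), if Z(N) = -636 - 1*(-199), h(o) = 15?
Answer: 7*I*sqrt(4270678)/692 ≈ 20.905*I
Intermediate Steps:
X(p) = 1/(15 + p)
Z(N) = -437 (Z(N) = -636 + 199 = -437)
sqrt(X(1369) + Z(1738)) = sqrt(1/(15 + 1369) - 437) = sqrt(1/1384 - 437) = sqrt(-604807/1384) = 7*I*sqrt(4270678)/692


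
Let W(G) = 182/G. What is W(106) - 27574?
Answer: -1461331/53 ≈ -27572.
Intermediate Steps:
W(106) - 27574 = 182/106 - 27574 = 182*(1/106) - 27574 = 91/53 - 27574 = -1461331/53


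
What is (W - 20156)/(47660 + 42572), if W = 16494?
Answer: -1831/45116 ≈ -0.040584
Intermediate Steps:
(W - 20156)/(47660 + 42572) = (16494 - 20156)/(47660 + 42572) = -3662/90232 = -3662*1/90232 = -1831/45116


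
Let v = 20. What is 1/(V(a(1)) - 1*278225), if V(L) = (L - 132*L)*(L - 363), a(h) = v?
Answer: 1/620435 ≈ 1.6118e-6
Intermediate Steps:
a(h) = 20
V(L) = -131*L*(-363 + L) (V(L) = (-131*L)*(-363 + L) = -131*L*(-363 + L))
1/(V(a(1)) - 1*278225) = 1/(131*20*(363 - 1*20) - 1*278225) = 1/(131*20*(363 - 20) - 278225) = 1/(131*20*343 - 278225) = 1/(898660 - 278225) = 1/620435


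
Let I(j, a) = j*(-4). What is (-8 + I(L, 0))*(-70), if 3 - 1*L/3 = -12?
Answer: 13160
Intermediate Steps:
L = 45 (L = 9 - 3*(-12) = 9 + 36 = 45)
I(j, a) = -4*j
(-8 + I(L, 0))*(-70) = (-8 - 4*45)*(-70) = (-8 - 180)*(-70) = -188*(-70) = 13160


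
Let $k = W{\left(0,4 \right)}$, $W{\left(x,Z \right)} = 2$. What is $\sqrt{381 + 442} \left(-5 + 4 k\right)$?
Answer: $3 \sqrt{823} \approx 86.064$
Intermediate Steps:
$k = 2$
$\sqrt{381 + 442} \left(-5 + 4 k\right) = \sqrt{381 + 442} \left(-5 + 4 \cdot 2\right) = \sqrt{823} \left(-5 + 8\right) = \sqrt{823} \cdot 3 = 3 \sqrt{823}$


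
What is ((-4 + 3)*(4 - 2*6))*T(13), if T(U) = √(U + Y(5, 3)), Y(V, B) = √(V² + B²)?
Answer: 8*√(13 + √34) ≈ 34.716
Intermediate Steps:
Y(V, B) = √(B² + V²)
T(U) = √(U + √34) (T(U) = √(U + √(3² + 5²)) = √(U + √(9 + 25)) = √(U + √34))
((-4 + 3)*(4 - 2*6))*T(13) = ((-4 + 3)*(4 - 2*6))*√(13 + √34) = (-(4 - 1*12))*√(13 + √34) = (-(4 - 12))*√(13 + √34) = (-1*(-8))*√(13 + √34) = 8*√(13 + √34)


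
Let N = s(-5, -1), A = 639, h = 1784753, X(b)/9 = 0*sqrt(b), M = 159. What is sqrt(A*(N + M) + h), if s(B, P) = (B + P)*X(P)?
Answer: sqrt(1886354) ≈ 1373.4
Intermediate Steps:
X(b) = 0 (X(b) = 9*(0*sqrt(b)) = 9*0 = 0)
s(B, P) = 0 (s(B, P) = (B + P)*0 = 0)
N = 0
sqrt(A*(N + M) + h) = sqrt(639*(0 + 159) + 1784753) = sqrt(639*159 + 1784753) = sqrt(101601 + 1784753) = sqrt(1886354)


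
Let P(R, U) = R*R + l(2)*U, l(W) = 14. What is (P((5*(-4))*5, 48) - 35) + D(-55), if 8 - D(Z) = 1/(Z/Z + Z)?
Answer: 574831/54 ≈ 10645.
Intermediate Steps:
D(Z) = 8 - 1/(1 + Z) (D(Z) = 8 - 1/(Z/Z + Z) = 8 - 1/(1 + Z))
P(R, U) = R**2 + 14*U (P(R, U) = R*R + 14*U = R**2 + 14*U)
(P((5*(-4))*5, 48) - 35) + D(-55) = ((((5*(-4))*5)**2 + 14*48) - 35) + (7 + 8*(-55))/(1 - 55) = (((-20*5)**2 + 672) - 35) + (7 - 440)/(-54) = (((-100)**2 + 672) - 35) - 1/54*(-433) = ((10000 + 672) - 35) + 433/54 = (10672 - 35) + 433/54 = 10637 + 433/54 = 574831/54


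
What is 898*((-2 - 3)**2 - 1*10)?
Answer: 13470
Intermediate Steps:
898*((-2 - 3)**2 - 1*10) = 898*((-5)**2 - 10) = 898*(25 - 10) = 898*15 = 13470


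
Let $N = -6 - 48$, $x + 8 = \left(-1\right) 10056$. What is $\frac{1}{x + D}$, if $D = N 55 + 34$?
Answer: $- \frac{1}{13000} \approx -7.6923 \cdot 10^{-5}$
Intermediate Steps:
$x = -10064$ ($x = -8 - 10056 = -10064$)
$N = -54$
$D = -2936$ ($D = \left(-54\right) 55 + 34 = -2970 + 34 = -2936$)
$\frac{1}{x + D} = \frac{1}{-10064 - 2936} = \frac{1}{-13000} = - \frac{1}{13000}$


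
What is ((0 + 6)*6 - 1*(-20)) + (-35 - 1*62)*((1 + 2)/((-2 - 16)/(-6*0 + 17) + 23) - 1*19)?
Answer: 703380/373 ≈ 1885.7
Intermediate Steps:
((0 + 6)*6 - 1*(-20)) + (-35 - 1*62)*((1 + 2)/((-2 - 16)/(-6*0 + 17) + 23) - 1*19) = (6*6 + 20) + (-35 - 62)*(3/(-18/(0 + 17) + 23) - 19) = (36 + 20) - 97*(3/(-18/17 + 23) - 19) = 56 - 97*(3/(-18*1/17 + 23) - 19) = 56 - 97*(3/(-18/17 + 23) - 19) = 56 - 97*(3/(373/17) - 19) = 56 - 97*(3*(17/373) - 19) = 56 - 97*(51/373 - 19) = 56 - 97*(-7036/373) = 56 + 682492/373 = 703380/373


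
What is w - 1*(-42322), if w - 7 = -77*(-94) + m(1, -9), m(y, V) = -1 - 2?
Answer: 49564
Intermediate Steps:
m(y, V) = -3
w = 7242 (w = 7 + (-77*(-94) - 3) = 7 + (7238 - 3) = 7 + 7235 = 7242)
w - 1*(-42322) = 7242 - 1*(-42322) = 7242 + 42322 = 49564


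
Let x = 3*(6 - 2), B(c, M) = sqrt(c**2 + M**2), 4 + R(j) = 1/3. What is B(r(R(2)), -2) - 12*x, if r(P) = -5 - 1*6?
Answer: -144 + 5*sqrt(5) ≈ -132.82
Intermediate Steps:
R(j) = -11/3 (R(j) = -4 + 1/3 = -11/3)
r(P) = -11 (r(P) = -5 - 6 = -11)
B(c, M) = sqrt(M**2 + c**2)
x = 12 (x = 3*4 = 12)
B(r(R(2)), -2) - 12*x = sqrt((-2)**2 + (-11)**2) - 12*12 = sqrt(4 + 121) - 144 = sqrt(125) - 144 = 5*sqrt(5) - 144 = -144 + 5*sqrt(5)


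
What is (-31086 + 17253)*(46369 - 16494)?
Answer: -413260875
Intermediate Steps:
(-31086 + 17253)*(46369 - 16494) = -13833*29875 = -413260875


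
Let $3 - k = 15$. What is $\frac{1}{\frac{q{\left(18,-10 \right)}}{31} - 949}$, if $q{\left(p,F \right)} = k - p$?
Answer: $- \frac{31}{29449} \approx -0.0010527$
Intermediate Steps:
$k = -12$ ($k = 3 - 15 = -12$)
$q{\left(p,F \right)} = -12 - p$
$\frac{1}{\frac{q{\left(18,-10 \right)}}{31} - 949} = \frac{1}{\frac{-12 - 18}{31} - 949} = \frac{1}{\left(-12 - 18\right) \frac{1}{31} - 949} = \frac{1}{\left(-30\right) \frac{1}{31} - 949} = \frac{1}{- \frac{30}{31} - 949} = \frac{1}{- \frac{29449}{31}} = - \frac{31}{29449}$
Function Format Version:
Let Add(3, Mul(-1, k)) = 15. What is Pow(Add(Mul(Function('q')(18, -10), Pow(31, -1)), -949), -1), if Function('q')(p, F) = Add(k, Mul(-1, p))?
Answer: Rational(-31, 29449) ≈ -0.0010527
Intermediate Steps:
k = -12 (k = Add(3, Mul(-1, 15)) = Add(3, -15) = -12)
Function('q')(p, F) = Add(-12, Mul(-1, p))
Pow(Add(Mul(Function('q')(18, -10), Pow(31, -1)), -949), -1) = Pow(Add(Mul(Add(-12, Mul(-1, 18)), Pow(31, -1)), -949), -1) = Pow(Add(Mul(Add(-12, -18), Rational(1, 31)), -949), -1) = Pow(Add(Mul(-30, Rational(1, 31)), -949), -1) = Pow(Add(Rational(-30, 31), -949), -1) = Pow(Rational(-29449, 31), -1) = Rational(-31, 29449)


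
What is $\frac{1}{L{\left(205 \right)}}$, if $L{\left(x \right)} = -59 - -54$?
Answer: $- \frac{1}{5} \approx -0.2$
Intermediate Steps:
$L{\left(x \right)} = -5$ ($L{\left(x \right)} = -59 + 54 = -5$)
$\frac{1}{L{\left(205 \right)}} = \frac{1}{-5} = - \frac{1}{5}$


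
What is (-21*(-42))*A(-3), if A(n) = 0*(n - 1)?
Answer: 0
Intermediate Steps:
A(n) = 0 (A(n) = 0*(-1 + n) = 0)
(-21*(-42))*A(-3) = -21*(-42)*0 = 882*0 = 0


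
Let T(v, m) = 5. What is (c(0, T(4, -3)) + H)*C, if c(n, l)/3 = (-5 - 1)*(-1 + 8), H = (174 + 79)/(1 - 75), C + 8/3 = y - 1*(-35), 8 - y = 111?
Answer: 1015162/111 ≈ 9145.6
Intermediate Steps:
y = -103 (y = 8 - 1*111 = 8 - 111 = -103)
C = -212/3 (C = -8/3 + (-103 - 1*(-35)) = -8/3 + (-103 + 35) = -8/3 - 68 = -212/3 ≈ -70.667)
H = -253/74 (H = 253/(-74) = 253*(-1/74) = -253/74 ≈ -3.4189)
c(n, l) = -126 (c(n, l) = 3*((-5 - 1)*(-1 + 8)) = 3*(-6*7) = 3*(-42) = -126)
(c(0, T(4, -3)) + H)*C = (-126 - 253/74)*(-212/3) = -9577/74*(-212/3) = 1015162/111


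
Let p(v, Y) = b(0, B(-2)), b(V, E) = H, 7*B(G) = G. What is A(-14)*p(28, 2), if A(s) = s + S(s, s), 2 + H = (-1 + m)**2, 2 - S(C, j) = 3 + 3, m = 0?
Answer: 18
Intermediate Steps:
S(C, j) = -4 (S(C, j) = 2 - (3 + 3) = 2 - 1*6 = 2 - 6 = -4)
B(G) = G/7
H = -1 (H = -2 + (-1 + 0)**2 = -2 + (-1)**2 = -2 + 1 = -1)
b(V, E) = -1
p(v, Y) = -1
A(s) = -4 + s (A(s) = s - 4 = -4 + s)
A(-14)*p(28, 2) = (-4 - 14)*(-1) = -18*(-1) = 18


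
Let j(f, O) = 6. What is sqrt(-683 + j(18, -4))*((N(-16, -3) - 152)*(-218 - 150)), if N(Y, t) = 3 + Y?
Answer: 60720*I*sqrt(677) ≈ 1.5799e+6*I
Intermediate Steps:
sqrt(-683 + j(18, -4))*((N(-16, -3) - 152)*(-218 - 150)) = sqrt(-683 + 6)*(((3 - 16) - 152)*(-218 - 150)) = sqrt(-677)*((-13 - 152)*(-368)) = (I*sqrt(677))*(-165*(-368)) = (I*sqrt(677))*60720 = 60720*I*sqrt(677)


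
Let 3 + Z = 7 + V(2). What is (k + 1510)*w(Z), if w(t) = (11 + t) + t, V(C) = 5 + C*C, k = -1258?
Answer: 9324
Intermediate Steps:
V(C) = 5 + C²
Z = 13 (Z = -3 + (7 + (5 + 2²)) = -3 + (7 + (5 + 4)) = -3 + (7 + 9) = -3 + 16 = 13)
w(t) = 11 + 2*t
(k + 1510)*w(Z) = (-1258 + 1510)*(11 + 2*13) = 252*(11 + 26) = 252*37 = 9324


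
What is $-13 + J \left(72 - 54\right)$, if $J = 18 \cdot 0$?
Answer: $-13$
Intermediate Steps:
$J = 0$
$-13 + J \left(72 - 54\right) = -13 + 0 \left(72 - 54\right) = -13 + 0 \cdot 18 = -13 + 0 = -13$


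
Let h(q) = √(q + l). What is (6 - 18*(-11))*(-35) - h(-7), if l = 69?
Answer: -7140 - √62 ≈ -7147.9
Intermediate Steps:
h(q) = √(69 + q) (h(q) = √(q + 69) = √(69 + q))
(6 - 18*(-11))*(-35) - h(-7) = (6 - 18*(-11))*(-35) - √(69 - 7) = (6 + 198)*(-35) - √62 = 204*(-35) - √62 = -7140 - √62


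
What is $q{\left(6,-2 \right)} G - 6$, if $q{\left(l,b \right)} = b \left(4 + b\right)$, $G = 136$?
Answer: $-550$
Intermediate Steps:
$q{\left(6,-2 \right)} G - 6 = - 2 \left(4 - 2\right) 136 - 6 = \left(-2\right) 2 \cdot 136 - 6 = \left(-4\right) 136 - 6 = -544 - 6 = -550$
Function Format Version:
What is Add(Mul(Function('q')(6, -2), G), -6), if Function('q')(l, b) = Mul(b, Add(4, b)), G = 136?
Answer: -550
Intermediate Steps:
Add(Mul(Function('q')(6, -2), G), -6) = Add(Mul(Mul(-2, Add(4, -2)), 136), -6) = Add(Mul(Mul(-2, 2), 136), -6) = Add(Mul(-4, 136), -6) = Add(-544, -6) = -550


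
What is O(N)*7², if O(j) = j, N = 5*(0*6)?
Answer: 0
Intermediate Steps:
N = 0 (N = 5*0 = 0)
O(N)*7² = 0*7² = 0*49 = 0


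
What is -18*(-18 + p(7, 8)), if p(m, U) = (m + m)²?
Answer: -3204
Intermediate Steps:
p(m, U) = 4*m² (p(m, U) = (2*m)² = 4*m²)
-18*(-18 + p(7, 8)) = -18*(-18 + 4*7²) = -18*(-18 + 4*49) = -18*(-18 + 196) = -18*178 = -3204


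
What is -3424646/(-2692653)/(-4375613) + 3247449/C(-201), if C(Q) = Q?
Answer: -12753822793772781869/789394500576363 ≈ -16156.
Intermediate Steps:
-3424646/(-2692653)/(-4375613) + 3247449/C(-201) = -3424646/(-2692653)/(-4375613) + 3247449/(-201) = -3424646*(-1/2692653)*(-1/4375613) + 3247449*(-1/201) = (3424646/2692653)*(-1/4375613) - 1082483/67 = -3424646/11782007471289 - 1082483/67 = -12753822793772781869/789394500576363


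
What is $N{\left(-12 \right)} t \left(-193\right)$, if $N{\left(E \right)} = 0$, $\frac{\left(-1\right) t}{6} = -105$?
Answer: $0$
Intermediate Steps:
$t = 630$ ($t = \left(-6\right) \left(-105\right) = 630$)
$N{\left(-12 \right)} t \left(-193\right) = 0 \cdot 630 \left(-193\right) = 0 \left(-193\right) = 0$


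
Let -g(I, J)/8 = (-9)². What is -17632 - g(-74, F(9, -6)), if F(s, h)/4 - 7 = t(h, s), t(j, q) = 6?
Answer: -16984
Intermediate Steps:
F(s, h) = 52 (F(s, h) = 28 + 4*6 = 28 + 24 = 52)
g(I, J) = -648 (g(I, J) = -8*(-9)² = -8*81 = -648)
-17632 - g(-74, F(9, -6)) = -17632 - 1*(-648) = -17632 + 648 = -16984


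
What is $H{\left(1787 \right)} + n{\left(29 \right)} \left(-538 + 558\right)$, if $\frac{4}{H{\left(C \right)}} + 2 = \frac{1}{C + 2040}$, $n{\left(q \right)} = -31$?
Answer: $- \frac{4760168}{7653} \approx -622.0$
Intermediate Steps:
$H{\left(C \right)} = \frac{4}{-2 + \frac{1}{2040 + C}}$ ($H{\left(C \right)} = \frac{4}{-2 + \frac{1}{C + 2040}} = \frac{4}{-2 + \frac{1}{2040 + C}}$)
$H{\left(1787 \right)} + n{\left(29 \right)} \left(-538 + 558\right) = \frac{4 \left(-2040 - 1787\right)}{4079 + 2 \cdot 1787} - 31 \left(-538 + 558\right) = \frac{4 \left(-2040 - 1787\right)}{4079 + 3574} - 620 = 4 \cdot \frac{1}{7653} \left(-3827\right) - 620 = - \frac{15308}{7653} - 620 = - \frac{4760168}{7653}$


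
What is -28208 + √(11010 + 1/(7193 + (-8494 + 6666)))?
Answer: -28208 + √316903312615/5365 ≈ -28103.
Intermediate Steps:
-28208 + √(11010 + 1/(7193 + (-8494 + 6666))) = -28208 + √(11010 + 1/(7193 - 1828)) = -28208 + √(11010 + 1/5365) = -28208 + √(59068651/5365) = -28208 + √316903312615/5365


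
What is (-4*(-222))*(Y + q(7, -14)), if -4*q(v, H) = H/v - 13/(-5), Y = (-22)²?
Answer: 2148294/5 ≈ 4.2966e+5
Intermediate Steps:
Y = 484
q(v, H) = -13/20 - H/(4*v) (q(v, H) = -(H/v - 13/(-5))/4 = -(H/v - 13*(-⅕))/4 = -(H/v + 13/5)/4 = -(13/5 + H/v)/4 = -13/20 - H/(4*v))
(-4*(-222))*(Y + q(7, -14)) = (-4*(-222))*(484 + (-13/20 - ¼*(-14)/7)) = 888*(484 + (-13/20 - ¼*(-14)*⅐)) = 888*(484 + (-13/20 + ½)) = 888*(484 - 3/20) = 888*(9677/20) = 2148294/5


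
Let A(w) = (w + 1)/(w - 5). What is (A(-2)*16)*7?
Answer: 16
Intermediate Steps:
A(w) = (1 + w)/(-5 + w)
(A(-2)*16)*7 = (((1 - 2)/(-5 - 2))*16)*7 = ((-1/(-7))*16)*7 = (-⅐*(-1)*16)*7 = ((⅐)*16)*7 = (16/7)*7 = 16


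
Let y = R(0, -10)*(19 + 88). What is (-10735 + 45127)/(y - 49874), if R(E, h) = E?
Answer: -17196/24937 ≈ -0.68958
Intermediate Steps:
y = 0 (y = 0*(19 + 88) = 0*107 = 0)
(-10735 + 45127)/(y - 49874) = (-10735 + 45127)/(0 - 49874) = 34392/(-49874) = 34392*(-1/49874) = -17196/24937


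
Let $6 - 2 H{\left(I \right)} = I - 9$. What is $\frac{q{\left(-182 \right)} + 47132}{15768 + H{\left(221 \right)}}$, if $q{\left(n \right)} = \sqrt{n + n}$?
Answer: $\frac{47132}{15665} + \frac{2 i \sqrt{91}}{15665} \approx 3.0087 + 0.0012179 i$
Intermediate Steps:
$q{\left(n \right)} = \sqrt{2} \sqrt{n}$ ($q{\left(n \right)} = \sqrt{2 n} = \sqrt{2} \sqrt{n}$)
$H{\left(I \right)} = \frac{15}{2} - \frac{I}{2}$ ($H{\left(I \right)} = 3 - \frac{I - 9}{2} = 3 - \frac{-9 + I}{2} = 3 - \left(- \frac{9}{2} + \frac{I}{2}\right) = \frac{15}{2} - \frac{I}{2}$)
$\frac{q{\left(-182 \right)} + 47132}{15768 + H{\left(221 \right)}} = \frac{\sqrt{2} \sqrt{-182} + 47132}{15768 + \left(\frac{15}{2} - \frac{221}{2}\right)} = \frac{\sqrt{2} i \sqrt{182} + 47132}{15768 + \left(\frac{15}{2} - \frac{221}{2}\right)} = \frac{2 i \sqrt{91} + 47132}{15768 - 103} = \frac{47132 + 2 i \sqrt{91}}{15665} = \left(47132 + 2 i \sqrt{91}\right) \frac{1}{15665} = \frac{47132}{15665} + \frac{2 i \sqrt{91}}{15665}$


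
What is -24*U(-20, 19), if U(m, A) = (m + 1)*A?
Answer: 8664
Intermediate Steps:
U(m, A) = A*(1 + m) (U(m, A) = (1 + m)*A = A*(1 + m))
-24*U(-20, 19) = -456*(1 - 20) = -456*(-19) = -24*(-361) = 8664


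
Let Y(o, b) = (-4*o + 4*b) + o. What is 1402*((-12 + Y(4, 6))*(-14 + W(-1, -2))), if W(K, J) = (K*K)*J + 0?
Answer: 0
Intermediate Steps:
Y(o, b) = -3*o + 4*b
W(K, J) = J*K**2 (W(K, J) = K**2*J + 0 = J*K**2 + 0 = J*K**2)
1402*((-12 + Y(4, 6))*(-14 + W(-1, -2))) = 1402*((-12 + (-3*4 + 4*6))*(-14 - 2*(-1)**2)) = 1402*((-12 + (-12 + 24))*(-14 - 2*1)) = 1402*((-12 + 12)*(-14 - 2)) = 1402*(0*(-16)) = 1402*0 = 0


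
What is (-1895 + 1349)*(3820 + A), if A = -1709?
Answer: -1152606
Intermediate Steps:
(-1895 + 1349)*(3820 + A) = (-1895 + 1349)*(3820 - 1709) = -546*2111 = -1152606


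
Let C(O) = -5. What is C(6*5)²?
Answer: 25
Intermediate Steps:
C(6*5)² = (-5)² = 25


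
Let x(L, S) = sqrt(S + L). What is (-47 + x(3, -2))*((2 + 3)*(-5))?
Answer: 1150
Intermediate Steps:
x(L, S) = sqrt(L + S)
(-47 + x(3, -2))*((2 + 3)*(-5)) = (-47 + sqrt(3 - 2))*((2 + 3)*(-5)) = (-47 + sqrt(1))*(5*(-5)) = (-47 + 1)*(-25) = -46*(-25) = 1150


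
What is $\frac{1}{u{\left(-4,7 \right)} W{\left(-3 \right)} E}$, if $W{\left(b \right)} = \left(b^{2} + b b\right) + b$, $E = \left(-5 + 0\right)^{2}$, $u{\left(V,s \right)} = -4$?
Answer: $- \frac{1}{1500} \approx -0.00066667$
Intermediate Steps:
$E = 25$ ($E = \left(-5\right)^{2} = 25$)
$W{\left(b \right)} = b + 2 b^{2}$ ($W{\left(b \right)} = \left(b^{2} + b^{2}\right) + b = 2 b^{2} + b = b + 2 b^{2}$)
$\frac{1}{u{\left(-4,7 \right)} W{\left(-3 \right)} E} = \frac{1}{- 4 \left(- 3 \left(1 + 2 \left(-3\right)\right)\right) 25} = \frac{1}{- 4 \left(- 3 \left(1 - 6\right)\right) 25} = \frac{1}{- 4 \left(\left(-3\right) \left(-5\right)\right) 25} = \frac{1}{\left(-4\right) 15 \cdot 25} = \frac{1}{\left(-60\right) 25} = \frac{1}{-1500} = - \frac{1}{1500}$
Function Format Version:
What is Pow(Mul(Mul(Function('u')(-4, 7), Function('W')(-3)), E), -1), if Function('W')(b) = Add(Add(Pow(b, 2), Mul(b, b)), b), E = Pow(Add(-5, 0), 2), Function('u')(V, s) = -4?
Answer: Rational(-1, 1500) ≈ -0.00066667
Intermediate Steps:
E = 25 (E = Pow(-5, 2) = 25)
Function('W')(b) = Add(b, Mul(2, Pow(b, 2))) (Function('W')(b) = Add(Add(Pow(b, 2), Pow(b, 2)), b) = Add(Mul(2, Pow(b, 2)), b) = Add(b, Mul(2, Pow(b, 2))))
Pow(Mul(Mul(Function('u')(-4, 7), Function('W')(-3)), E), -1) = Pow(Mul(Mul(-4, Mul(-3, Add(1, Mul(2, -3)))), 25), -1) = Pow(Mul(Mul(-4, Mul(-3, Add(1, -6))), 25), -1) = Pow(Mul(Mul(-4, Mul(-3, -5)), 25), -1) = Pow(Mul(Mul(-4, 15), 25), -1) = Pow(Mul(-60, 25), -1) = Pow(-1500, -1) = Rational(-1, 1500)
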